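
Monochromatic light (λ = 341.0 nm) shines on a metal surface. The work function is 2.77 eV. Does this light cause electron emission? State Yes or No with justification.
Yes

For photoemission, the photon energy must exceed the work function.

Photon energy: E = hc/λ = 3.6359 eV
Work function: φ = 2.77 eV

Since E_photon (3.6359 eV) > φ (2.77 eV), photoemission WILL occur.
The threshold wavelength is λ₀ = hc/φ = 447.6 nm.
Since 341.0 nm < 447.6 nm, the light has sufficient energy.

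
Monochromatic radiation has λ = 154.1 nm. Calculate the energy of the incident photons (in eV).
8.0457 eV

Using E = hf = hc/λ:

E = hc/λ = (6.626×10⁻³⁴ J·s)(3×10⁸ m/s) / (154.1×10⁻⁹ m)
E = 8.0457 eV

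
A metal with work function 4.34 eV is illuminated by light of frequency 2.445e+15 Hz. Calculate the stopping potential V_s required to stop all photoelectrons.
5.7717 V

The stopping potential V_s satisfies: eV_s = KE_max

First, find KE_max using Einstein's equation:
E_photon = hf = (6.626×10⁻³⁴ J·s)(2.445e+15 Hz) = 10.1117 eV
KE_max = E_photon - φ = 10.1117 - 4.34 = 5.7717 eV

Since eV_s = KE_max:
V_s = KE_max/e = 5.7717 V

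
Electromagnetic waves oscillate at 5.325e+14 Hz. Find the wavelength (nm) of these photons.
562.99 nm

Using the wave equation: c = fλ

Solving for wavelength:
λ = c/f = (3×10⁸ m/s) / (5.325e+14 Hz)
λ = 562.99 nm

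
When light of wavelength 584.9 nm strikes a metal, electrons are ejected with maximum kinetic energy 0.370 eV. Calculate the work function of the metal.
1.75 eV

From Einstein's photoelectric equation: KE_max = hf - φ = hc/λ - φ

Rearranging for φ:
φ = hc/λ - KE_max

Calculate photon energy:
E_photon = hc/λ = 2.1198 eV

Therefore:
φ = 2.1198 - 0.370 = 1.75 eV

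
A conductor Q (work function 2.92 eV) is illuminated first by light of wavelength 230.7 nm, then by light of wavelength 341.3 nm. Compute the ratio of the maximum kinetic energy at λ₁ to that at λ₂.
3.4436

Using Einstein's equation: KE_max = hc/λ - φ

For λ₁ = 230.7 nm:
E₁ = hc/λ₁ = 5.3743 eV
KE₁ = E₁ - φ = 5.3743 - 2.92 = 2.4543 eV

For λ₂ = 341.3 nm:
E₂ = hc/λ₂ = 3.6327 eV
KE₂ = E₂ - φ = 3.6327 - 2.92 = 0.7127 eV

Ratio: KE₁/KE₂ = 2.4543/0.7127 = 3.4436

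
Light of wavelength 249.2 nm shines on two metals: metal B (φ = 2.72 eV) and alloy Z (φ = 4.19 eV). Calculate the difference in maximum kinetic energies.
1.4700 eV

Using KE_max = hc/λ - φ for each metal:

Photon energy: E = hc/λ = 4.9753 eV

For metal B (φ₁ = 2.72 eV):
KE₁ = E - φ₁ = 4.9753 - 2.72 = 2.2553 eV

For alloy Z (φ₂ = 4.19 eV):
KE₂ = E - φ₂ = 4.9753 - 4.19 = 0.7853 eV

Difference:
ΔKE = KE₁ - KE₂ = 2.2553 - 0.7853 = 1.4700 eV

Note: The difference equals the difference in work functions: 4.19 - 2.72 = 1.47 eV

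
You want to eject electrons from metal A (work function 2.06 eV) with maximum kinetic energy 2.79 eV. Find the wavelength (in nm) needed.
255.64 nm

From Einstein's equation: KE_max = hc/λ - φ

Rearranging for λ:
hc/λ = KE_max + φ
λ = hc/(KE_max + φ)

Required photon energy:
E_photon = KE_max + φ = 2.79 + 2.06 = 4.85 eV

Required wavelength:
λ = hc/E_photon = (6.626×10⁻³⁴)(3×10⁸) / (4.85 × 1.602×10⁻¹⁹)
λ = 255.64 nm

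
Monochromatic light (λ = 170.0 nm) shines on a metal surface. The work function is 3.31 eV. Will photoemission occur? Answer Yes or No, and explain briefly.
Yes

For photoemission, the photon energy must exceed the work function.

Photon energy: E = hc/λ = 7.2932 eV
Work function: φ = 3.31 eV

Since E_photon (7.2932 eV) > φ (3.31 eV), photoemission WILL occur.
The threshold wavelength is λ₀ = hc/φ = 374.6 nm.
Since 170.0 nm < 374.6 nm, the light has sufficient energy.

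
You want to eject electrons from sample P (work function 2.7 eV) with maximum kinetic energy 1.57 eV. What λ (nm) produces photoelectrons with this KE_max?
290.36 nm

From Einstein's equation: KE_max = hc/λ - φ

Rearranging for λ:
hc/λ = KE_max + φ
λ = hc/(KE_max + φ)

Required photon energy:
E_photon = KE_max + φ = 1.57 + 2.7 = 4.27 eV

Required wavelength:
λ = hc/E_photon = (6.626×10⁻³⁴)(3×10⁸) / (4.27 × 1.602×10⁻¹⁹)
λ = 290.36 nm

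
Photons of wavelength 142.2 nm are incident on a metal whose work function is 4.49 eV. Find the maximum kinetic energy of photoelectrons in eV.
4.2290 eV

Using Einstein's photoelectric equation: KE_max = hf - φ = hc/λ - φ

First, calculate the photon energy:
E_photon = hc/λ = (6.626×10⁻³⁴ J·s)(3×10⁸ m/s) / (142.2×10⁻⁹ m)
E_photon = 8.7190 eV

Then, the maximum kinetic energy:
KE_max = E_photon - φ = 8.7190 eV - 4.49 eV = 4.2290 eV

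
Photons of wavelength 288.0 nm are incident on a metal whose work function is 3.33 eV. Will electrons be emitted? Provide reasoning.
Yes

For photoemission, the photon energy must exceed the work function.

Photon energy: E = hc/λ = 4.3050 eV
Work function: φ = 3.33 eV

Since E_photon (4.3050 eV) > φ (3.33 eV), photoemission WILL occur.
The threshold wavelength is λ₀ = hc/φ = 372.3 nm.
Since 288.0 nm < 372.3 nm, the light has sufficient energy.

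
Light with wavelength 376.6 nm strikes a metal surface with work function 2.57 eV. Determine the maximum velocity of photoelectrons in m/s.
5.0403e+05 m/s

First, find the maximum kinetic energy:
E_photon = hc/λ = 3.2922 eV
KE_max = E_photon - φ = 3.2922 - 2.57 = 0.7222 eV

Convert to Joules: KE_max = 0.7222 × 1.602×10⁻¹⁹ J = 1.1571e-19 J

Then use KE = ½mv² to find velocity:
v = √(2·KE/m) = √(2 × 1.1571e-19 J / 9.109e-31 kg)
v = 5.0403e+05 m/s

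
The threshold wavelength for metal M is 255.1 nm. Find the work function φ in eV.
4.86 eV

At the threshold wavelength, photon energy equals work function:
φ = hc/λ₀

Calculating:
φ = (6.626×10⁻³⁴ J·s)(3×10⁸ m/s) / (255.1×10⁻⁹ m)
φ = 4.86 eV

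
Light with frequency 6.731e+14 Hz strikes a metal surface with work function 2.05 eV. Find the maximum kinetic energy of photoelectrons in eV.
0.7337 eV

Using Einstein's photoelectric equation: KE_max = hf - φ

First, calculate the photon energy:
E_photon = hf = (6.626×10⁻³⁴ J·s)(6.731e+14 Hz)
E_photon = 2.7837 eV

Then, the maximum kinetic energy:
KE_max = E_photon - φ = 2.7837 eV - 2.05 eV = 0.7337 eV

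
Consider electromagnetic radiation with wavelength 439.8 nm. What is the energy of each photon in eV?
2.8191 eV

Using E = hf = hc/λ:

E = hc/λ = (6.626×10⁻³⁴ J·s)(3×10⁸ m/s) / (439.8×10⁻⁹ m)
E = 2.8191 eV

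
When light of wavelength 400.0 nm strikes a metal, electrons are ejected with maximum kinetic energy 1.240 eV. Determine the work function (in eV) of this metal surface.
1.86 eV

From Einstein's photoelectric equation: KE_max = hf - φ = hc/λ - φ

Rearranging for φ:
φ = hc/λ - KE_max

Calculate photon energy:
E_photon = hc/λ = 3.0996 eV

Therefore:
φ = 3.0996 - 1.240 = 1.86 eV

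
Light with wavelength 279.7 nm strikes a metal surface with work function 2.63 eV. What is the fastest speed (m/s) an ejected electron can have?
7.9633e+05 m/s

First, find the maximum kinetic energy:
E_photon = hc/λ = 4.4328 eV
KE_max = E_photon - φ = 4.4328 - 2.63 = 1.8028 eV

Convert to Joules: KE_max = 1.8028 × 1.602×10⁻¹⁹ J = 2.8883e-19 J

Then use KE = ½mv² to find velocity:
v = √(2·KE/m) = √(2 × 2.8883e-19 J / 9.109e-31 kg)
v = 7.9633e+05 m/s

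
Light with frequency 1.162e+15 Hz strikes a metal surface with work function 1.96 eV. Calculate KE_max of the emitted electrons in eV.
2.8456 eV

Using Einstein's photoelectric equation: KE_max = hf - φ

First, calculate the photon energy:
E_photon = hf = (6.626×10⁻³⁴ J·s)(1.162e+15 Hz)
E_photon = 4.8056 eV

Then, the maximum kinetic energy:
KE_max = E_photon - φ = 4.8056 eV - 1.96 eV = 2.8456 eV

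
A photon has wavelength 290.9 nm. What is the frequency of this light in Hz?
1.0306e+15 Hz

Using the wave equation: c = fλ

Solving for frequency:
f = c/λ = (3×10⁸ m/s) / (290.9×10⁻⁹ m)
f = 1.0306e+15 Hz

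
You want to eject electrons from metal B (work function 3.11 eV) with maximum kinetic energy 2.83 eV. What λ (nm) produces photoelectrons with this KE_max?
208.73 nm

From Einstein's equation: KE_max = hc/λ - φ

Rearranging for λ:
hc/λ = KE_max + φ
λ = hc/(KE_max + φ)

Required photon energy:
E_photon = KE_max + φ = 2.83 + 3.11 = 5.94 eV

Required wavelength:
λ = hc/E_photon = (6.626×10⁻³⁴)(3×10⁸) / (5.94 × 1.602×10⁻¹⁹)
λ = 208.73 nm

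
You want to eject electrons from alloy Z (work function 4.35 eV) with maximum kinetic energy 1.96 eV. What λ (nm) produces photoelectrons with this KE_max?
196.49 nm

From Einstein's equation: KE_max = hc/λ - φ

Rearranging for λ:
hc/λ = KE_max + φ
λ = hc/(KE_max + φ)

Required photon energy:
E_photon = KE_max + φ = 1.96 + 4.35 = 6.31 eV

Required wavelength:
λ = hc/E_photon = (6.626×10⁻³⁴)(3×10⁸) / (6.31 × 1.602×10⁻¹⁹)
λ = 196.49 nm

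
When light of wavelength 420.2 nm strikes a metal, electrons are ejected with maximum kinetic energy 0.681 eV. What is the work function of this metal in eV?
2.27 eV

From Einstein's photoelectric equation: KE_max = hf - φ = hc/λ - φ

Rearranging for φ:
φ = hc/λ - KE_max

Calculate photon energy:
E_photon = hc/λ = 2.9506 eV

Therefore:
φ = 2.9506 - 0.681 = 2.27 eV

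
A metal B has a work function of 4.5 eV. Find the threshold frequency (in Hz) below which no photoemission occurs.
1.0881e+15 Hz

The threshold frequency is when the photon energy equals the work function:
hf₀ = φ

Solving for f₀:
f₀ = φ/h = (4.5 eV × 1.602×10⁻¹⁹ J/eV) / (6.626×10⁻³⁴ J·s)
f₀ = 1.0881e+15 Hz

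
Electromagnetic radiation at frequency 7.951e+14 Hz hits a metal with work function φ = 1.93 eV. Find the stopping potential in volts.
1.3583 V

The stopping potential V_s satisfies: eV_s = KE_max

First, find KE_max using Einstein's equation:
E_photon = hf = (6.626×10⁻³⁴ J·s)(7.951e+14 Hz) = 3.2883 eV
KE_max = E_photon - φ = 3.2883 - 1.93 = 1.3583 eV

Since eV_s = KE_max:
V_s = KE_max/e = 1.3583 V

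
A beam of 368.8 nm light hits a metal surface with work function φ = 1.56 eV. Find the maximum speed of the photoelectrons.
7.9613e+05 m/s

First, find the maximum kinetic energy:
E_photon = hc/λ = 3.3618 eV
KE_max = E_photon - φ = 3.3618 - 1.56 = 1.8018 eV

Convert to Joules: KE_max = 1.8018 × 1.602×10⁻¹⁹ J = 2.8868e-19 J

Then use KE = ½mv² to find velocity:
v = √(2·KE/m) = √(2 × 2.8868e-19 J / 9.109e-31 kg)
v = 7.9613e+05 m/s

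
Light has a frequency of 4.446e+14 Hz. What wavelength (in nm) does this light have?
674.30 nm

Using the wave equation: c = fλ

Solving for wavelength:
λ = c/f = (3×10⁸ m/s) / (4.446e+14 Hz)
λ = 674.30 nm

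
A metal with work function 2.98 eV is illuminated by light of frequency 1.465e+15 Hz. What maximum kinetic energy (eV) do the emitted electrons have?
3.0788 eV

Using Einstein's photoelectric equation: KE_max = hf - φ

First, calculate the photon energy:
E_photon = hf = (6.626×10⁻³⁴ J·s)(1.465e+15 Hz)
E_photon = 6.0588 eV

Then, the maximum kinetic energy:
KE_max = E_photon - φ = 6.0588 eV - 2.98 eV = 3.0788 eV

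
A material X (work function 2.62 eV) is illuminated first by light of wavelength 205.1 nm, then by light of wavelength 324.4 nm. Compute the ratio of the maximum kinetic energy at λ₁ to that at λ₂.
2.8496

Using Einstein's equation: KE_max = hc/λ - φ

For λ₁ = 205.1 nm:
E₁ = hc/λ₁ = 6.0451 eV
KE₁ = E₁ - φ = 6.0451 - 2.62 = 3.4251 eV

For λ₂ = 324.4 nm:
E₂ = hc/λ₂ = 3.8220 eV
KE₂ = E₂ - φ = 3.8220 - 2.62 = 1.2020 eV

Ratio: KE₁/KE₂ = 3.4251/1.2020 = 2.8496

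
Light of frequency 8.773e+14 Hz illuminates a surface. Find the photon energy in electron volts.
3.6282 eV

Using E = hf:

E = hf = (6.626×10⁻³⁴ J·s)(8.773e+14 Hz)
E = 3.6282 eV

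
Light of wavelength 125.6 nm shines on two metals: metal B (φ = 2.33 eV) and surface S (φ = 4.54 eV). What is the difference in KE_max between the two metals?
2.2100 eV

Using KE_max = hc/λ - φ for each metal:

Photon energy: E = hc/λ = 9.8714 eV

For metal B (φ₁ = 2.33 eV):
KE₁ = E - φ₁ = 9.8714 - 2.33 = 7.5414 eV

For surface S (φ₂ = 4.54 eV):
KE₂ = E - φ₂ = 9.8714 - 4.54 = 5.3314 eV

Difference:
ΔKE = KE₁ - KE₂ = 7.5414 - 5.3314 = 2.2100 eV

Note: The difference equals the difference in work functions: 4.54 - 2.33 = 2.21 eV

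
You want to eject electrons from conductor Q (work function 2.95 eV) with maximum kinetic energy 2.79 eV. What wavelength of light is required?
216.00 nm

From Einstein's equation: KE_max = hc/λ - φ

Rearranging for λ:
hc/λ = KE_max + φ
λ = hc/(KE_max + φ)

Required photon energy:
E_photon = KE_max + φ = 2.79 + 2.95 = 5.74 eV

Required wavelength:
λ = hc/E_photon = (6.626×10⁻³⁴)(3×10⁸) / (5.74 × 1.602×10⁻¹⁹)
λ = 216.00 nm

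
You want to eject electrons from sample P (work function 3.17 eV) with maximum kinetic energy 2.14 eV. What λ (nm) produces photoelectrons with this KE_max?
233.49 nm

From Einstein's equation: KE_max = hc/λ - φ

Rearranging for λ:
hc/λ = KE_max + φ
λ = hc/(KE_max + φ)

Required photon energy:
E_photon = KE_max + φ = 2.14 + 3.17 = 5.31 eV

Required wavelength:
λ = hc/E_photon = (6.626×10⁻³⁴)(3×10⁸) / (5.31 × 1.602×10⁻¹⁹)
λ = 233.49 nm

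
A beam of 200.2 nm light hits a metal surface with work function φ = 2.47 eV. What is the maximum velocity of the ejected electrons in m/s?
1.1444e+06 m/s

First, find the maximum kinetic energy:
E_photon = hc/λ = 6.1930 eV
KE_max = E_photon - φ = 6.1930 - 2.47 = 3.7230 eV

Convert to Joules: KE_max = 3.7230 × 1.602×10⁻¹⁹ J = 5.9649e-19 J

Then use KE = ½mv² to find velocity:
v = √(2·KE/m) = √(2 × 5.9649e-19 J / 9.109e-31 kg)
v = 1.1444e+06 m/s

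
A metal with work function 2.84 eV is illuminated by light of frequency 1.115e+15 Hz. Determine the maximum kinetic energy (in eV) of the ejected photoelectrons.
1.7713 eV

Using Einstein's photoelectric equation: KE_max = hf - φ

First, calculate the photon energy:
E_photon = hf = (6.626×10⁻³⁴ J·s)(1.115e+15 Hz)
E_photon = 4.6113 eV

Then, the maximum kinetic energy:
KE_max = E_photon - φ = 4.6113 eV - 2.84 eV = 1.7713 eV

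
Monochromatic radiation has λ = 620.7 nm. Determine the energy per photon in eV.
1.9975 eV

Using E = hf = hc/λ:

E = hc/λ = (6.626×10⁻³⁴ J·s)(3×10⁸ m/s) / (620.7×10⁻⁹ m)
E = 1.9975 eV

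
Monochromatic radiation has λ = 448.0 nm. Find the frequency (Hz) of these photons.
6.6918e+14 Hz

Using the wave equation: c = fλ

Solving for frequency:
f = c/λ = (3×10⁸ m/s) / (448.0×10⁻⁹ m)
f = 6.6918e+14 Hz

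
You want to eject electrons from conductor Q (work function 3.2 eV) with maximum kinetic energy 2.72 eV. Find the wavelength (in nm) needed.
209.43 nm

From Einstein's equation: KE_max = hc/λ - φ

Rearranging for λ:
hc/λ = KE_max + φ
λ = hc/(KE_max + φ)

Required photon energy:
E_photon = KE_max + φ = 2.72 + 3.2 = 5.92 eV

Required wavelength:
λ = hc/E_photon = (6.626×10⁻³⁴)(3×10⁸) / (5.92 × 1.602×10⁻¹⁹)
λ = 209.43 nm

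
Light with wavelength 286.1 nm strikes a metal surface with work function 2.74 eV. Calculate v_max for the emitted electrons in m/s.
7.4871e+05 m/s

First, find the maximum kinetic energy:
E_photon = hc/λ = 4.3336 eV
KE_max = E_photon - φ = 4.3336 - 2.74 = 1.5936 eV

Convert to Joules: KE_max = 1.5936 × 1.602×10⁻¹⁹ J = 2.5532e-19 J

Then use KE = ½mv² to find velocity:
v = √(2·KE/m) = √(2 × 2.5532e-19 J / 9.109e-31 kg)
v = 7.4871e+05 m/s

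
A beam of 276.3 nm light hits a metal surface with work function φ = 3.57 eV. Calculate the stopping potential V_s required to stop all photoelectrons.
0.9173 V

The stopping potential V_s satisfies: eV_s = KE_max

First, find KE_max using Einstein's equation:
E_photon = hc/λ = 4.4873 eV
KE_max = E_photon - φ = 4.4873 - 3.57 = 0.9173 eV

Since eV_s = KE_max:
V_s = KE_max/e = 0.9173 V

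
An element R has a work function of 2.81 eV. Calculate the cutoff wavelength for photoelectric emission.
441.22 nm

The threshold wavelength is when the photon energy equals the work function:
hc/λ₀ = φ

Solving for λ₀:
λ₀ = hc/φ = (6.626×10⁻³⁴ J·s)(3×10⁸ m/s) / (2.81 eV × 1.602×10⁻¹⁹ J/eV)
λ₀ = 441.22 nm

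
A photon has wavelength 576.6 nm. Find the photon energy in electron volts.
2.1503 eV

Using E = hf = hc/λ:

E = hc/λ = (6.626×10⁻³⁴ J·s)(3×10⁸ m/s) / (576.6×10⁻⁹ m)
E = 2.1503 eV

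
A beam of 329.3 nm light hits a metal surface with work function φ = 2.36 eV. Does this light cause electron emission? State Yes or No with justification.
Yes

For photoemission, the photon energy must exceed the work function.

Photon energy: E = hc/λ = 3.7651 eV
Work function: φ = 2.36 eV

Since E_photon (3.7651 eV) > φ (2.36 eV), photoemission WILL occur.
The threshold wavelength is λ₀ = hc/φ = 525.4 nm.
Since 329.3 nm < 525.4 nm, the light has sufficient energy.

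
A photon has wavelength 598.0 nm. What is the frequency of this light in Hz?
5.0133e+14 Hz

Using the wave equation: c = fλ

Solving for frequency:
f = c/λ = (3×10⁸ m/s) / (598.0×10⁻⁹ m)
f = 5.0133e+14 Hz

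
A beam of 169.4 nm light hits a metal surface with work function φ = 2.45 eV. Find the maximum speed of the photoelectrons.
1.3087e+06 m/s

First, find the maximum kinetic energy:
E_photon = hc/λ = 7.3190 eV
KE_max = E_photon - φ = 7.3190 - 2.45 = 4.8690 eV

Convert to Joules: KE_max = 4.8690 × 1.602×10⁻¹⁹ J = 7.8010e-19 J

Then use KE = ½mv² to find velocity:
v = √(2·KE/m) = √(2 × 7.8010e-19 J / 9.109e-31 kg)
v = 1.3087e+06 m/s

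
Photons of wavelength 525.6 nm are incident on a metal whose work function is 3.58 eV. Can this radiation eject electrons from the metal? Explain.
No

For photoemission, the photon energy must exceed the work function.

Photon energy: E = hc/λ = 2.3589 eV
Work function: φ = 3.58 eV

Since E_photon (2.3589 eV) < φ (3.58 eV), photoemission will NOT occur.
The threshold wavelength is λ₀ = hc/φ = 346.3 nm.
Since 525.6 nm > 346.3 nm, the photons lack sufficient energy.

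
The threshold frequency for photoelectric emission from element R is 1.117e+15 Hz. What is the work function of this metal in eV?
4.62 eV

At the threshold frequency, photon energy equals work function:
φ = hf₀

Calculating:
φ = (6.626×10⁻³⁴ J·s)(1.117e+15 Hz)
φ = 4.62 eV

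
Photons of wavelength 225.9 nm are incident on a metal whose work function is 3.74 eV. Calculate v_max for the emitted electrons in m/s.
7.8425e+05 m/s

First, find the maximum kinetic energy:
E_photon = hc/λ = 5.4885 eV
KE_max = E_photon - φ = 5.4885 - 3.74 = 1.7485 eV

Convert to Joules: KE_max = 1.7485 × 1.602×10⁻¹⁹ J = 2.8013e-19 J

Then use KE = ½mv² to find velocity:
v = √(2·KE/m) = √(2 × 2.8013e-19 J / 9.109e-31 kg)
v = 7.8425e+05 m/s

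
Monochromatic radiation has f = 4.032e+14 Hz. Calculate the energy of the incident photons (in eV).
1.6675 eV

Using E = hf:

E = hf = (6.626×10⁻³⁴ J·s)(4.032e+14 Hz)
E = 1.6675 eV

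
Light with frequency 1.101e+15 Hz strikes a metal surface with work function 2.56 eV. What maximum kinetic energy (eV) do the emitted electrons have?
1.9934 eV

Using Einstein's photoelectric equation: KE_max = hf - φ

First, calculate the photon energy:
E_photon = hf = (6.626×10⁻³⁴ J·s)(1.101e+15 Hz)
E_photon = 4.5534 eV

Then, the maximum kinetic energy:
KE_max = E_photon - φ = 4.5534 eV - 2.56 eV = 1.9934 eV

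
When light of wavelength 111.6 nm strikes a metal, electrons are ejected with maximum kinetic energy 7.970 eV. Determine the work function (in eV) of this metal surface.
3.14 eV

From Einstein's photoelectric equation: KE_max = hf - φ = hc/λ - φ

Rearranging for φ:
φ = hc/λ - KE_max

Calculate photon energy:
E_photon = hc/λ = 11.1097 eV

Therefore:
φ = 11.1097 - 7.970 = 3.14 eV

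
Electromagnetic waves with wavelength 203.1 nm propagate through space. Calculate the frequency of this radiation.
1.4761e+15 Hz

Using the wave equation: c = fλ

Solving for frequency:
f = c/λ = (3×10⁸ m/s) / (203.1×10⁻⁹ m)
f = 1.4761e+15 Hz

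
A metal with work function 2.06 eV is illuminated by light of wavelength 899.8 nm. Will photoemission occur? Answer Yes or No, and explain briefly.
No

For photoemission, the photon energy must exceed the work function.

Photon energy: E = hc/λ = 1.3779 eV
Work function: φ = 2.06 eV

Since E_photon (1.3779 eV) < φ (2.06 eV), photoemission will NOT occur.
The threshold wavelength is λ₀ = hc/φ = 601.9 nm.
Since 899.8 nm > 601.9 nm, the photons lack sufficient energy.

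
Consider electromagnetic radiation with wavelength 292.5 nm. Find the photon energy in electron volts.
4.2388 eV

Using E = hf = hc/λ:

E = hc/λ = (6.626×10⁻³⁴ J·s)(3×10⁸ m/s) / (292.5×10⁻⁹ m)
E = 4.2388 eV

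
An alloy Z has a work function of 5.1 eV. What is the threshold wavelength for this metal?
243.11 nm

The threshold wavelength is when the photon energy equals the work function:
hc/λ₀ = φ

Solving for λ₀:
λ₀ = hc/φ = (6.626×10⁻³⁴ J·s)(3×10⁸ m/s) / (5.1 eV × 1.602×10⁻¹⁹ J/eV)
λ₀ = 243.11 nm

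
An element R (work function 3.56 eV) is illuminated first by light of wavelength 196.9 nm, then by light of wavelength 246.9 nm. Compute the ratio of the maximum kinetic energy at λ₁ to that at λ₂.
1.8724

Using Einstein's equation: KE_max = hc/λ - φ

For λ₁ = 196.9 nm:
E₁ = hc/λ₁ = 6.2968 eV
KE₁ = E₁ - φ = 6.2968 - 3.56 = 2.7368 eV

For λ₂ = 246.9 nm:
E₂ = hc/λ₂ = 5.0216 eV
KE₂ = E₂ - φ = 5.0216 - 3.56 = 1.4616 eV

Ratio: KE₁/KE₂ = 2.7368/1.4616 = 1.8724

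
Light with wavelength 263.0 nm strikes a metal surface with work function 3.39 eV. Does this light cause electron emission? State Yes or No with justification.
Yes

For photoemission, the photon energy must exceed the work function.

Photon energy: E = hc/λ = 4.7142 eV
Work function: φ = 3.39 eV

Since E_photon (4.7142 eV) > φ (3.39 eV), photoemission WILL occur.
The threshold wavelength is λ₀ = hc/φ = 365.7 nm.
Since 263.0 nm < 365.7 nm, the light has sufficient energy.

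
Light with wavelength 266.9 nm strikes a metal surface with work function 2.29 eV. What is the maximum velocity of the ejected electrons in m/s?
9.1023e+05 m/s

First, find the maximum kinetic energy:
E_photon = hc/λ = 4.6453 eV
KE_max = E_photon - φ = 4.6453 - 2.29 = 2.3553 eV

Convert to Joules: KE_max = 2.3553 × 1.602×10⁻¹⁹ J = 3.7737e-19 J

Then use KE = ½mv² to find velocity:
v = √(2·KE/m) = √(2 × 3.7737e-19 J / 9.109e-31 kg)
v = 9.1023e+05 m/s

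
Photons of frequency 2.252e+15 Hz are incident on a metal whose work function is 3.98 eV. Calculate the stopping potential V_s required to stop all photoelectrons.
5.3335 V

The stopping potential V_s satisfies: eV_s = KE_max

First, find KE_max using Einstein's equation:
E_photon = hf = (6.626×10⁻³⁴ J·s)(2.252e+15 Hz) = 9.3135 eV
KE_max = E_photon - φ = 9.3135 - 3.98 = 5.3335 eV

Since eV_s = KE_max:
V_s = KE_max/e = 5.3335 V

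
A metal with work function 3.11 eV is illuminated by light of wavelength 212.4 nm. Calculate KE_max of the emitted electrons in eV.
2.7273 eV

Using Einstein's photoelectric equation: KE_max = hf - φ = hc/λ - φ

First, calculate the photon energy:
E_photon = hc/λ = (6.626×10⁻³⁴ J·s)(3×10⁸ m/s) / (212.4×10⁻⁹ m)
E_photon = 5.8373 eV

Then, the maximum kinetic energy:
KE_max = E_photon - φ = 5.8373 eV - 3.11 eV = 2.7273 eV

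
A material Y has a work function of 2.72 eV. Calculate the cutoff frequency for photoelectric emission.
6.5769e+14 Hz

The threshold frequency is when the photon energy equals the work function:
hf₀ = φ

Solving for f₀:
f₀ = φ/h = (2.72 eV × 1.602×10⁻¹⁹ J/eV) / (6.626×10⁻³⁴ J·s)
f₀ = 6.5769e+14 Hz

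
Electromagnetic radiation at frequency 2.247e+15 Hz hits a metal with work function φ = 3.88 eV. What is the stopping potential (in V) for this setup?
5.4128 V

The stopping potential V_s satisfies: eV_s = KE_max

First, find KE_max using Einstein's equation:
E_photon = hf = (6.626×10⁻³⁴ J·s)(2.247e+15 Hz) = 9.2928 eV
KE_max = E_photon - φ = 9.2928 - 3.88 = 5.4128 eV

Since eV_s = KE_max:
V_s = KE_max/e = 5.4128 V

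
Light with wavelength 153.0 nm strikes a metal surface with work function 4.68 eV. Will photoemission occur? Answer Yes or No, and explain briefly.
Yes

For photoemission, the photon energy must exceed the work function.

Photon energy: E = hc/λ = 8.1035 eV
Work function: φ = 4.68 eV

Since E_photon (8.1035 eV) > φ (4.68 eV), photoemission WILL occur.
The threshold wavelength is λ₀ = hc/φ = 264.9 nm.
Since 153.0 nm < 264.9 nm, the light has sufficient energy.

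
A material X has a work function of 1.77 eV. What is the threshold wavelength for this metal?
700.48 nm

The threshold wavelength is when the photon energy equals the work function:
hc/λ₀ = φ

Solving for λ₀:
λ₀ = hc/φ = (6.626×10⁻³⁴ J·s)(3×10⁸ m/s) / (1.77 eV × 1.602×10⁻¹⁹ J/eV)
λ₀ = 700.48 nm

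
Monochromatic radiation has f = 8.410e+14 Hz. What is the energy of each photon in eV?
3.4781 eV

Using E = hf:

E = hf = (6.626×10⁻³⁴ J·s)(8.410e+14 Hz)
E = 3.4781 eV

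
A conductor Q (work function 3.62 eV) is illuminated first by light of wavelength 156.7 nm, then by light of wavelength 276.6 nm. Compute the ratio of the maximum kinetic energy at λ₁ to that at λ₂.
4.9768

Using Einstein's equation: KE_max = hc/λ - φ

For λ₁ = 156.7 nm:
E₁ = hc/λ₁ = 7.9122 eV
KE₁ = E₁ - φ = 7.9122 - 3.62 = 4.2922 eV

For λ₂ = 276.6 nm:
E₂ = hc/λ₂ = 4.4824 eV
KE₂ = E₂ - φ = 4.4824 - 3.62 = 0.8624 eV

Ratio: KE₁/KE₂ = 4.2922/0.8624 = 4.9768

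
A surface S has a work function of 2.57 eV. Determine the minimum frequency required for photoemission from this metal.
6.2142e+14 Hz

The threshold frequency is when the photon energy equals the work function:
hf₀ = φ

Solving for f₀:
f₀ = φ/h = (2.57 eV × 1.602×10⁻¹⁹ J/eV) / (6.626×10⁻³⁴ J·s)
f₀ = 6.2142e+14 Hz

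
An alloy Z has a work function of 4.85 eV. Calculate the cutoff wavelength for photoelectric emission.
255.64 nm

The threshold wavelength is when the photon energy equals the work function:
hc/λ₀ = φ

Solving for λ₀:
λ₀ = hc/φ = (6.626×10⁻³⁴ J·s)(3×10⁸ m/s) / (4.85 eV × 1.602×10⁻¹⁹ J/eV)
λ₀ = 255.64 nm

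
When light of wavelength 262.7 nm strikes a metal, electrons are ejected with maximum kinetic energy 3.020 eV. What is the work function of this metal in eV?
1.70 eV

From Einstein's photoelectric equation: KE_max = hf - φ = hc/λ - φ

Rearranging for φ:
φ = hc/λ - KE_max

Calculate photon energy:
E_photon = hc/λ = 4.7196 eV

Therefore:
φ = 4.7196 - 3.020 = 1.70 eV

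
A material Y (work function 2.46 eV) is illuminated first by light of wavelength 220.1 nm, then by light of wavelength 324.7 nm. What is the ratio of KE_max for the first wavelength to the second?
2.3359

Using Einstein's equation: KE_max = hc/λ - φ

For λ₁ = 220.1 nm:
E₁ = hc/λ₁ = 5.6331 eV
KE₁ = E₁ - φ = 5.6331 - 2.46 = 3.1731 eV

For λ₂ = 324.7 nm:
E₂ = hc/λ₂ = 3.8184 eV
KE₂ = E₂ - φ = 3.8184 - 2.46 = 1.3584 eV

Ratio: KE₁/KE₂ = 3.1731/1.3584 = 2.3359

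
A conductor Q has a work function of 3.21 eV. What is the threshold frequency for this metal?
7.7617e+14 Hz

The threshold frequency is when the photon energy equals the work function:
hf₀ = φ

Solving for f₀:
f₀ = φ/h = (3.21 eV × 1.602×10⁻¹⁹ J/eV) / (6.626×10⁻³⁴ J·s)
f₀ = 7.7617e+14 Hz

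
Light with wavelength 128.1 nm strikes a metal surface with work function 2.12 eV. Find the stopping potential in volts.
7.5587 V

The stopping potential V_s satisfies: eV_s = KE_max

First, find KE_max using Einstein's equation:
E_photon = hc/λ = 9.6787 eV
KE_max = E_photon - φ = 9.6787 - 2.12 = 7.5587 eV

Since eV_s = KE_max:
V_s = KE_max/e = 7.5587 V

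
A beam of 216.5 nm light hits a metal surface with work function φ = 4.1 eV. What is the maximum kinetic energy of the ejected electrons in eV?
1.6268 eV

Using Einstein's photoelectric equation: KE_max = hf - φ = hc/λ - φ

First, calculate the photon energy:
E_photon = hc/λ = (6.626×10⁻³⁴ J·s)(3×10⁸ m/s) / (216.5×10⁻⁹ m)
E_photon = 5.7268 eV

Then, the maximum kinetic energy:
KE_max = E_photon - φ = 5.7268 eV - 4.1 eV = 1.6268 eV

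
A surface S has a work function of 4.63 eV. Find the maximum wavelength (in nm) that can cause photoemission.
267.78 nm

The threshold wavelength is when the photon energy equals the work function:
hc/λ₀ = φ

Solving for λ₀:
λ₀ = hc/φ = (6.626×10⁻³⁴ J·s)(3×10⁸ m/s) / (4.63 eV × 1.602×10⁻¹⁹ J/eV)
λ₀ = 267.78 nm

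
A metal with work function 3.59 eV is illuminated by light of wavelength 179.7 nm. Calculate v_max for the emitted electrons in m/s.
1.0790e+06 m/s

First, find the maximum kinetic energy:
E_photon = hc/λ = 6.8995 eV
KE_max = E_photon - φ = 6.8995 - 3.59 = 3.3095 eV

Convert to Joules: KE_max = 3.3095 × 1.602×10⁻¹⁹ J = 5.3024e-19 J

Then use KE = ½mv² to find velocity:
v = √(2·KE/m) = √(2 × 5.3024e-19 J / 9.109e-31 kg)
v = 1.0790e+06 m/s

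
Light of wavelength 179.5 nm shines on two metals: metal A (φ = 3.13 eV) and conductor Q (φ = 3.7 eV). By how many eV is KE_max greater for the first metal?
0.5700 eV

Using KE_max = hc/λ - φ for each metal:

Photon energy: E = hc/λ = 6.9072 eV

For metal A (φ₁ = 3.13 eV):
KE₁ = E - φ₁ = 6.9072 - 3.13 = 3.7772 eV

For conductor Q (φ₂ = 3.7 eV):
KE₂ = E - φ₂ = 6.9072 - 3.7 = 3.2072 eV

Difference:
ΔKE = KE₁ - KE₂ = 3.7772 - 3.2072 = 0.5700 eV

Note: The difference equals the difference in work functions: 3.7 - 3.13 = 0.57 eV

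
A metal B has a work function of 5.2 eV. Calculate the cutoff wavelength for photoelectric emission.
238.43 nm

The threshold wavelength is when the photon energy equals the work function:
hc/λ₀ = φ

Solving for λ₀:
λ₀ = hc/φ = (6.626×10⁻³⁴ J·s)(3×10⁸ m/s) / (5.2 eV × 1.602×10⁻¹⁹ J/eV)
λ₀ = 238.43 nm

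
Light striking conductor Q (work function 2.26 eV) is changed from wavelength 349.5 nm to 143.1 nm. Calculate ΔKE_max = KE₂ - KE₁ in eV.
5.1167 eV

Using Einstein's equation: KE_max = hc/λ - φ

For λ₁ = 349.5 nm:
KE₁ = hc/λ₁ - φ = 3.5475 - 2.26 = 1.2875 eV

For λ₂ = 143.1 nm:
KE₂ = hc/λ₂ - φ = 8.6642 - 2.26 = 6.4042 eV

Change in KE:
ΔKE = KE₂ - KE₁ = 6.4042 - 1.2875 = 5.1167 eV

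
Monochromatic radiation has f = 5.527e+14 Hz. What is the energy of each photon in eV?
2.2858 eV

Using E = hf:

E = hf = (6.626×10⁻³⁴ J·s)(5.527e+14 Hz)
E = 2.2858 eV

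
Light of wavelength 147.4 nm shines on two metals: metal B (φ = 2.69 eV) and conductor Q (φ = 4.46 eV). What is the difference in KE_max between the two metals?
1.7700 eV

Using KE_max = hc/λ - φ for each metal:

Photon energy: E = hc/λ = 8.4114 eV

For metal B (φ₁ = 2.69 eV):
KE₁ = E - φ₁ = 8.4114 - 2.69 = 5.7214 eV

For conductor Q (φ₂ = 4.46 eV):
KE₂ = E - φ₂ = 8.4114 - 4.46 = 3.9514 eV

Difference:
ΔKE = KE₁ - KE₂ = 5.7214 - 3.9514 = 1.7700 eV

Note: The difference equals the difference in work functions: 4.46 - 2.69 = 1.77 eV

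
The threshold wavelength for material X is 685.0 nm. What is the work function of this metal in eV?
1.81 eV

At the threshold wavelength, photon energy equals work function:
φ = hc/λ₀

Calculating:
φ = (6.626×10⁻³⁴ J·s)(3×10⁸ m/s) / (685.0×10⁻⁹ m)
φ = 1.81 eV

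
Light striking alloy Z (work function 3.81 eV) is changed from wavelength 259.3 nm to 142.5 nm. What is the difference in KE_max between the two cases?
3.9191 eV

Using Einstein's equation: KE_max = hc/λ - φ

For λ₁ = 259.3 nm:
KE₁ = hc/λ₁ - φ = 4.7815 - 3.81 = 0.9715 eV

For λ₂ = 142.5 nm:
KE₂ = hc/λ₂ - φ = 8.7006 - 3.81 = 4.8906 eV

Change in KE:
ΔKE = KE₂ - KE₁ = 4.8906 - 0.9715 = 3.9191 eV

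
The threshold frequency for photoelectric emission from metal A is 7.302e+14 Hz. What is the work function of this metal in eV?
3.02 eV

At the threshold frequency, photon energy equals work function:
φ = hf₀

Calculating:
φ = (6.626×10⁻³⁴ J·s)(7.302e+14 Hz)
φ = 3.02 eV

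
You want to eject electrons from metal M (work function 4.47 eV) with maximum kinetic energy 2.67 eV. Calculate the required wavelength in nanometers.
173.65 nm

From Einstein's equation: KE_max = hc/λ - φ

Rearranging for λ:
hc/λ = KE_max + φ
λ = hc/(KE_max + φ)

Required photon energy:
E_photon = KE_max + φ = 2.67 + 4.47 = 7.14 eV

Required wavelength:
λ = hc/E_photon = (6.626×10⁻³⁴)(3×10⁸) / (7.14 × 1.602×10⁻¹⁹)
λ = 173.65 nm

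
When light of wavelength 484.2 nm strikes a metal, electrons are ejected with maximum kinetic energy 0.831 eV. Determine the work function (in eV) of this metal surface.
1.73 eV

From Einstein's photoelectric equation: KE_max = hf - φ = hc/λ - φ

Rearranging for φ:
φ = hc/λ - KE_max

Calculate photon energy:
E_photon = hc/λ = 2.5606 eV

Therefore:
φ = 2.5606 - 0.831 = 1.73 eV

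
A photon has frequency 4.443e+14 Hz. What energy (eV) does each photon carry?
1.8375 eV

Using E = hf:

E = hf = (6.626×10⁻³⁴ J·s)(4.443e+14 Hz)
E = 1.8375 eV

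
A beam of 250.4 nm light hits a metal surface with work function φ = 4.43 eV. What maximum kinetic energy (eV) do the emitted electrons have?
0.5214 eV

Using Einstein's photoelectric equation: KE_max = hf - φ = hc/λ - φ

First, calculate the photon energy:
E_photon = hc/λ = (6.626×10⁻³⁴ J·s)(3×10⁸ m/s) / (250.4×10⁻⁹ m)
E_photon = 4.9514 eV

Then, the maximum kinetic energy:
KE_max = E_photon - φ = 4.9514 eV - 4.43 eV = 0.5214 eV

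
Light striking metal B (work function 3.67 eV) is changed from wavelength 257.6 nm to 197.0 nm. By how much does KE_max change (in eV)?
1.4806 eV

Using Einstein's equation: KE_max = hc/λ - φ

For λ₁ = 257.6 nm:
KE₁ = hc/λ₁ - φ = 4.8131 - 3.67 = 1.1431 eV

For λ₂ = 197.0 nm:
KE₂ = hc/λ₂ - φ = 6.2936 - 3.67 = 2.6236 eV

Change in KE:
ΔKE = KE₂ - KE₁ = 2.6236 - 1.1431 = 1.4806 eV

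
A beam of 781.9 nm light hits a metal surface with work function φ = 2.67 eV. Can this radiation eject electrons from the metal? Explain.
No

For photoemission, the photon energy must exceed the work function.

Photon energy: E = hc/λ = 1.5857 eV
Work function: φ = 2.67 eV

Since E_photon (1.5857 eV) < φ (2.67 eV), photoemission will NOT occur.
The threshold wavelength is λ₀ = hc/φ = 464.4 nm.
Since 781.9 nm > 464.4 nm, the photons lack sufficient energy.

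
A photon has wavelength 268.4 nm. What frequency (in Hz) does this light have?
1.1170e+15 Hz

Using the wave equation: c = fλ

Solving for frequency:
f = c/λ = (3×10⁸ m/s) / (268.4×10⁻⁹ m)
f = 1.1170e+15 Hz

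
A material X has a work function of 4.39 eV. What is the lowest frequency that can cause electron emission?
1.0615e+15 Hz

The threshold frequency is when the photon energy equals the work function:
hf₀ = φ

Solving for f₀:
f₀ = φ/h = (4.39 eV × 1.602×10⁻¹⁹ J/eV) / (6.626×10⁻³⁴ J·s)
f₀ = 1.0615e+15 Hz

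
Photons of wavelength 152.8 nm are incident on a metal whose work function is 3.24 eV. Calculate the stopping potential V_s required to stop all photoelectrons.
4.8741 V

The stopping potential V_s satisfies: eV_s = KE_max

First, find KE_max using Einstein's equation:
E_photon = hc/λ = 8.1141 eV
KE_max = E_photon - φ = 8.1141 - 3.24 = 4.8741 eV

Since eV_s = KE_max:
V_s = KE_max/e = 4.8741 V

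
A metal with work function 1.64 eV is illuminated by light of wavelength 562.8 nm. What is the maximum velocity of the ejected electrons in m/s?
4.4502e+05 m/s

First, find the maximum kinetic energy:
E_photon = hc/λ = 2.2030 eV
KE_max = E_photon - φ = 2.2030 - 1.64 = 0.5630 eV

Convert to Joules: KE_max = 0.5630 × 1.602×10⁻¹⁹ J = 9.0201e-20 J

Then use KE = ½mv² to find velocity:
v = √(2·KE/m) = √(2 × 9.0201e-20 J / 9.109e-31 kg)
v = 4.4502e+05 m/s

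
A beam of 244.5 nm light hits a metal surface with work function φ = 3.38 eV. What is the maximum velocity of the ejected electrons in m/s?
7.7124e+05 m/s

First, find the maximum kinetic energy:
E_photon = hc/λ = 5.0709 eV
KE_max = E_photon - φ = 5.0709 - 3.38 = 1.6909 eV

Convert to Joules: KE_max = 1.6909 × 1.602×10⁻¹⁹ J = 2.7092e-19 J

Then use KE = ½mv² to find velocity:
v = √(2·KE/m) = √(2 × 2.7092e-19 J / 9.109e-31 kg)
v = 7.7124e+05 m/s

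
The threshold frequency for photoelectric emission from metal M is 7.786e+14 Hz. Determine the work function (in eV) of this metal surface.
3.22 eV

At the threshold frequency, photon energy equals work function:
φ = hf₀

Calculating:
φ = (6.626×10⁻³⁴ J·s)(7.786e+14 Hz)
φ = 3.22 eV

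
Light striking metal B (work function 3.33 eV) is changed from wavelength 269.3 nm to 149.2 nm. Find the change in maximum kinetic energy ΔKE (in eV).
3.7060 eV

Using Einstein's equation: KE_max = hc/λ - φ

For λ₁ = 269.3 nm:
KE₁ = hc/λ₁ - φ = 4.6039 - 3.33 = 1.2739 eV

For λ₂ = 149.2 nm:
KE₂ = hc/λ₂ - φ = 8.3099 - 3.33 = 4.9799 eV

Change in KE:
ΔKE = KE₂ - KE₁ = 4.9799 - 1.2739 = 3.7060 eV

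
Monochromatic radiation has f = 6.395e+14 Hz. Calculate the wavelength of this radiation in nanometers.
468.79 nm

Using the wave equation: c = fλ

Solving for wavelength:
λ = c/f = (3×10⁸ m/s) / (6.395e+14 Hz)
λ = 468.79 nm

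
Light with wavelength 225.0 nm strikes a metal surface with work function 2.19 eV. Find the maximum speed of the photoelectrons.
1.0807e+06 m/s

First, find the maximum kinetic energy:
E_photon = hc/λ = 5.5104 eV
KE_max = E_photon - φ = 5.5104 - 2.19 = 3.3204 eV

Convert to Joules: KE_max = 3.3204 × 1.602×10⁻¹⁹ J = 5.3199e-19 J

Then use KE = ½mv² to find velocity:
v = √(2·KE/m) = √(2 × 5.3199e-19 J / 9.109e-31 kg)
v = 1.0807e+06 m/s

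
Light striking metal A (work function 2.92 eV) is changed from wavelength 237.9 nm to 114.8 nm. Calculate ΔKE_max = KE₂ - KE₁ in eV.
5.5884 eV

Using Einstein's equation: KE_max = hc/λ - φ

For λ₁ = 237.9 nm:
KE₁ = hc/λ₁ - φ = 5.2116 - 2.92 = 2.2916 eV

For λ₂ = 114.8 nm:
KE₂ = hc/λ₂ - φ = 10.8000 - 2.92 = 7.8800 eV

Change in KE:
ΔKE = KE₂ - KE₁ = 7.8800 - 2.2916 = 5.5884 eV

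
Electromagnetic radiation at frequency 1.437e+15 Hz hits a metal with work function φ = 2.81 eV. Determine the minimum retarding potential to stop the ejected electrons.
3.1330 V

The stopping potential V_s satisfies: eV_s = KE_max

First, find KE_max using Einstein's equation:
E_photon = hf = (6.626×10⁻³⁴ J·s)(1.437e+15 Hz) = 5.9430 eV
KE_max = E_photon - φ = 5.9430 - 2.81 = 3.1330 eV

Since eV_s = KE_max:
V_s = KE_max/e = 3.1330 V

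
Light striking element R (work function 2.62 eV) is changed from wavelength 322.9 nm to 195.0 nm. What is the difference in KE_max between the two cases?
2.5185 eV

Using Einstein's equation: KE_max = hc/λ - φ

For λ₁ = 322.9 nm:
KE₁ = hc/λ₁ - φ = 3.8397 - 2.62 = 1.2197 eV

For λ₂ = 195.0 nm:
KE₂ = hc/λ₂ - φ = 6.3582 - 2.62 = 3.7382 eV

Change in KE:
ΔKE = KE₂ - KE₁ = 3.7382 - 1.2197 = 2.5185 eV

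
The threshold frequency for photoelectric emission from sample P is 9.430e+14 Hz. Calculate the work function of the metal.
3.90 eV

At the threshold frequency, photon energy equals work function:
φ = hf₀

Calculating:
φ = (6.626×10⁻³⁴ J·s)(9.430e+14 Hz)
φ = 3.90 eV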